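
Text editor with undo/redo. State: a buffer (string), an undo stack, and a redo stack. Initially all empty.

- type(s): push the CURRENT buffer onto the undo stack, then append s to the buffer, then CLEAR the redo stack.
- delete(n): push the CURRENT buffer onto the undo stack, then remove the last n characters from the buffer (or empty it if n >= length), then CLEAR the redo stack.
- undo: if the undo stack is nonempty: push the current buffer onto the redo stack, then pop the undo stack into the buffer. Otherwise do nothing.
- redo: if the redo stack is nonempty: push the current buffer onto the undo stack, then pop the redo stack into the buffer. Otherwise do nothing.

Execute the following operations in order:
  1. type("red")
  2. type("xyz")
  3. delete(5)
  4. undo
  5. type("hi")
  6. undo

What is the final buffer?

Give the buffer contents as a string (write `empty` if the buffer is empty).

After op 1 (type): buf='red' undo_depth=1 redo_depth=0
After op 2 (type): buf='redxyz' undo_depth=2 redo_depth=0
After op 3 (delete): buf='r' undo_depth=3 redo_depth=0
After op 4 (undo): buf='redxyz' undo_depth=2 redo_depth=1
After op 5 (type): buf='redxyzhi' undo_depth=3 redo_depth=0
After op 6 (undo): buf='redxyz' undo_depth=2 redo_depth=1

Answer: redxyz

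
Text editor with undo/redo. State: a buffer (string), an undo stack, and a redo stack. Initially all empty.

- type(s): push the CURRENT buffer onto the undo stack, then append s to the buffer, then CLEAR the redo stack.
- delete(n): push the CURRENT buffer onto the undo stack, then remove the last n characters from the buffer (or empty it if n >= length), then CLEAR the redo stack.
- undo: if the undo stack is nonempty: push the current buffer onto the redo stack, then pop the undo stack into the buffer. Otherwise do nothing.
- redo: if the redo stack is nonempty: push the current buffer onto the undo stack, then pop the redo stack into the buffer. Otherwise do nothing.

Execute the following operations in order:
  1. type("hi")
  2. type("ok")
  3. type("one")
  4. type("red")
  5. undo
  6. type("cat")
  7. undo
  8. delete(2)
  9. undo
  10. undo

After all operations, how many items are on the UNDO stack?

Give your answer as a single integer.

After op 1 (type): buf='hi' undo_depth=1 redo_depth=0
After op 2 (type): buf='hiok' undo_depth=2 redo_depth=0
After op 3 (type): buf='hiokone' undo_depth=3 redo_depth=0
After op 4 (type): buf='hiokonered' undo_depth=4 redo_depth=0
After op 5 (undo): buf='hiokone' undo_depth=3 redo_depth=1
After op 6 (type): buf='hiokonecat' undo_depth=4 redo_depth=0
After op 7 (undo): buf='hiokone' undo_depth=3 redo_depth=1
After op 8 (delete): buf='hioko' undo_depth=4 redo_depth=0
After op 9 (undo): buf='hiokone' undo_depth=3 redo_depth=1
After op 10 (undo): buf='hiok' undo_depth=2 redo_depth=2

Answer: 2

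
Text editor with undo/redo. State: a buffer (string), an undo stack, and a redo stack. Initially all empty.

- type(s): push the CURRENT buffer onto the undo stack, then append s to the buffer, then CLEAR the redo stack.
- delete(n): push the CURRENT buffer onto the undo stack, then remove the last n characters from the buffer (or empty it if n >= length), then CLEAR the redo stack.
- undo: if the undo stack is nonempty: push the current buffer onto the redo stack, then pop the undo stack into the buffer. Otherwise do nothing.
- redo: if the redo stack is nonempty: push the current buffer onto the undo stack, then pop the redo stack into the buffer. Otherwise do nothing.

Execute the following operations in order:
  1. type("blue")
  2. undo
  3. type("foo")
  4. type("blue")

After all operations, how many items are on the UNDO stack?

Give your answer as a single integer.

Answer: 2

Derivation:
After op 1 (type): buf='blue' undo_depth=1 redo_depth=0
After op 2 (undo): buf='(empty)' undo_depth=0 redo_depth=1
After op 3 (type): buf='foo' undo_depth=1 redo_depth=0
After op 4 (type): buf='fooblue' undo_depth=2 redo_depth=0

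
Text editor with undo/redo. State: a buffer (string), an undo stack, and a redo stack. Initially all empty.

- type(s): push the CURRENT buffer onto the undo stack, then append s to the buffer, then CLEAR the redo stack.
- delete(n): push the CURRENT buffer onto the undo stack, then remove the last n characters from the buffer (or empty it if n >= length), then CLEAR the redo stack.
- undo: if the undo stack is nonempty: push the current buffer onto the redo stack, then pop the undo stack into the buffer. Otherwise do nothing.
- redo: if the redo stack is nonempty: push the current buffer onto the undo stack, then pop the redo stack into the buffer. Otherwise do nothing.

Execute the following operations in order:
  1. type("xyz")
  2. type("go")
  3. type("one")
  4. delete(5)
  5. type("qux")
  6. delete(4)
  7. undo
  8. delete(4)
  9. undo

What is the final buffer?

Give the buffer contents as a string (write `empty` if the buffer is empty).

Answer: xyzqux

Derivation:
After op 1 (type): buf='xyz' undo_depth=1 redo_depth=0
After op 2 (type): buf='xyzgo' undo_depth=2 redo_depth=0
After op 3 (type): buf='xyzgoone' undo_depth=3 redo_depth=0
After op 4 (delete): buf='xyz' undo_depth=4 redo_depth=0
After op 5 (type): buf='xyzqux' undo_depth=5 redo_depth=0
After op 6 (delete): buf='xy' undo_depth=6 redo_depth=0
After op 7 (undo): buf='xyzqux' undo_depth=5 redo_depth=1
After op 8 (delete): buf='xy' undo_depth=6 redo_depth=0
After op 9 (undo): buf='xyzqux' undo_depth=5 redo_depth=1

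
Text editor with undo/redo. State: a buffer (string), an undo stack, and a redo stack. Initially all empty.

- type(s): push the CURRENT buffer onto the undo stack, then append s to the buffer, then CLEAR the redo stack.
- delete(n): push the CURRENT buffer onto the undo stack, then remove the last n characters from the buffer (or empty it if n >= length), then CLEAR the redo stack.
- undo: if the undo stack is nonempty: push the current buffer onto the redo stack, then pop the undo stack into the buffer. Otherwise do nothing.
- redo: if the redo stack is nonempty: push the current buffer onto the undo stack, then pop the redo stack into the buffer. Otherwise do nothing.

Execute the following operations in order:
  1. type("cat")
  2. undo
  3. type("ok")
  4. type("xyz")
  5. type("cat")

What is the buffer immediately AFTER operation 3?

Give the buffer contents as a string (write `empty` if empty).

Answer: ok

Derivation:
After op 1 (type): buf='cat' undo_depth=1 redo_depth=0
After op 2 (undo): buf='(empty)' undo_depth=0 redo_depth=1
After op 3 (type): buf='ok' undo_depth=1 redo_depth=0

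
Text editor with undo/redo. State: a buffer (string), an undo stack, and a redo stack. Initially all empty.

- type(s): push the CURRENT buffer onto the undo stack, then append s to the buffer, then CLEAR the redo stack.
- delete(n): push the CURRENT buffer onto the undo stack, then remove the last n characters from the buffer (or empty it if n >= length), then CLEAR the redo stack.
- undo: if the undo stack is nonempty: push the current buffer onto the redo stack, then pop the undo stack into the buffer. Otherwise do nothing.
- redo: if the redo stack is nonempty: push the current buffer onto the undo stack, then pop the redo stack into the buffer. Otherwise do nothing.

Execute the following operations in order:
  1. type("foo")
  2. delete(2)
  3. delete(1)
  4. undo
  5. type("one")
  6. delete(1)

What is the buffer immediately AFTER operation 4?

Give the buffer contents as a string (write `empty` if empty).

After op 1 (type): buf='foo' undo_depth=1 redo_depth=0
After op 2 (delete): buf='f' undo_depth=2 redo_depth=0
After op 3 (delete): buf='(empty)' undo_depth=3 redo_depth=0
After op 4 (undo): buf='f' undo_depth=2 redo_depth=1

Answer: f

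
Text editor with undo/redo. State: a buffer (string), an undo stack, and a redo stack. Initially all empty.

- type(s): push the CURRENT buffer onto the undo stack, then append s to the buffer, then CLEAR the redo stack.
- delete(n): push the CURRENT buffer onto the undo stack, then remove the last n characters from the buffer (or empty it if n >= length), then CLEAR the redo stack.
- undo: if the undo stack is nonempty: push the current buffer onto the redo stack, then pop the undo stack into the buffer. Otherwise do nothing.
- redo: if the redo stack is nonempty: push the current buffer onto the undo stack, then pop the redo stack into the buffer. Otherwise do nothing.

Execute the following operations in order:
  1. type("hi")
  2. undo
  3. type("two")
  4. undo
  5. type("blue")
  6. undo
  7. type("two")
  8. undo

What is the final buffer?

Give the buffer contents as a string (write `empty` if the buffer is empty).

After op 1 (type): buf='hi' undo_depth=1 redo_depth=0
After op 2 (undo): buf='(empty)' undo_depth=0 redo_depth=1
After op 3 (type): buf='two' undo_depth=1 redo_depth=0
After op 4 (undo): buf='(empty)' undo_depth=0 redo_depth=1
After op 5 (type): buf='blue' undo_depth=1 redo_depth=0
After op 6 (undo): buf='(empty)' undo_depth=0 redo_depth=1
After op 7 (type): buf='two' undo_depth=1 redo_depth=0
After op 8 (undo): buf='(empty)' undo_depth=0 redo_depth=1

Answer: empty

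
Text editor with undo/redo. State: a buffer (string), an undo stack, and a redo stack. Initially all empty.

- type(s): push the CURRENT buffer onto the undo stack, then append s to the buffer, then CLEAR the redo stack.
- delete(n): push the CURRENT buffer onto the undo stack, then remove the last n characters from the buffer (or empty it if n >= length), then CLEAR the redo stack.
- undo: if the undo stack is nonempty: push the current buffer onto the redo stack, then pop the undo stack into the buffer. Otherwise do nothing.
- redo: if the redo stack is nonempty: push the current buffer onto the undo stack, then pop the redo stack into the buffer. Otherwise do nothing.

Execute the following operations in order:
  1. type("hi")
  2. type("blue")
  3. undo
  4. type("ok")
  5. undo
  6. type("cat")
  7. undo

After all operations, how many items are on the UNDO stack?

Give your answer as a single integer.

After op 1 (type): buf='hi' undo_depth=1 redo_depth=0
After op 2 (type): buf='hiblue' undo_depth=2 redo_depth=0
After op 3 (undo): buf='hi' undo_depth=1 redo_depth=1
After op 4 (type): buf='hiok' undo_depth=2 redo_depth=0
After op 5 (undo): buf='hi' undo_depth=1 redo_depth=1
After op 6 (type): buf='hicat' undo_depth=2 redo_depth=0
After op 7 (undo): buf='hi' undo_depth=1 redo_depth=1

Answer: 1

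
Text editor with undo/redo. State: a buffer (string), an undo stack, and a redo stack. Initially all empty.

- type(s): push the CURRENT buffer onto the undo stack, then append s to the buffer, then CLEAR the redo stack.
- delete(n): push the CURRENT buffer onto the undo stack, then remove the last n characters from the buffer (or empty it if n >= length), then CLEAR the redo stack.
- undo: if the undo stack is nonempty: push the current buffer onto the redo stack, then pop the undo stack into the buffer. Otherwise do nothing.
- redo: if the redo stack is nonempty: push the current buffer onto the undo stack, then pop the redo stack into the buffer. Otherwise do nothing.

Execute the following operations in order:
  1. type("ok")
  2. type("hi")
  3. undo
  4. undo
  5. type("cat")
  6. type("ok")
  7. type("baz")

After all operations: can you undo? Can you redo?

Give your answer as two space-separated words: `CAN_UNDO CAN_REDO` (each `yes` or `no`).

Answer: yes no

Derivation:
After op 1 (type): buf='ok' undo_depth=1 redo_depth=0
After op 2 (type): buf='okhi' undo_depth=2 redo_depth=0
After op 3 (undo): buf='ok' undo_depth=1 redo_depth=1
After op 4 (undo): buf='(empty)' undo_depth=0 redo_depth=2
After op 5 (type): buf='cat' undo_depth=1 redo_depth=0
After op 6 (type): buf='catok' undo_depth=2 redo_depth=0
After op 7 (type): buf='catokbaz' undo_depth=3 redo_depth=0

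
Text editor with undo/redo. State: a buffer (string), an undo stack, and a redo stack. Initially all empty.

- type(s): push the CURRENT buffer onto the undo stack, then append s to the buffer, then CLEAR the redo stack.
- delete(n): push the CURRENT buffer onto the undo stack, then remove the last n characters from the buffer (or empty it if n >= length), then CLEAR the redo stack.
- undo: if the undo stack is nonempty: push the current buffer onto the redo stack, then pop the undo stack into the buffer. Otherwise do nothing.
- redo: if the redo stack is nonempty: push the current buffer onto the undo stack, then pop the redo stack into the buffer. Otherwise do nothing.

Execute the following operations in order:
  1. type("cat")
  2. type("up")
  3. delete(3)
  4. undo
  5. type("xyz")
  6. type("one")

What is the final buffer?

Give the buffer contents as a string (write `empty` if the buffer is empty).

After op 1 (type): buf='cat' undo_depth=1 redo_depth=0
After op 2 (type): buf='catup' undo_depth=2 redo_depth=0
After op 3 (delete): buf='ca' undo_depth=3 redo_depth=0
After op 4 (undo): buf='catup' undo_depth=2 redo_depth=1
After op 5 (type): buf='catupxyz' undo_depth=3 redo_depth=0
After op 6 (type): buf='catupxyzone' undo_depth=4 redo_depth=0

Answer: catupxyzone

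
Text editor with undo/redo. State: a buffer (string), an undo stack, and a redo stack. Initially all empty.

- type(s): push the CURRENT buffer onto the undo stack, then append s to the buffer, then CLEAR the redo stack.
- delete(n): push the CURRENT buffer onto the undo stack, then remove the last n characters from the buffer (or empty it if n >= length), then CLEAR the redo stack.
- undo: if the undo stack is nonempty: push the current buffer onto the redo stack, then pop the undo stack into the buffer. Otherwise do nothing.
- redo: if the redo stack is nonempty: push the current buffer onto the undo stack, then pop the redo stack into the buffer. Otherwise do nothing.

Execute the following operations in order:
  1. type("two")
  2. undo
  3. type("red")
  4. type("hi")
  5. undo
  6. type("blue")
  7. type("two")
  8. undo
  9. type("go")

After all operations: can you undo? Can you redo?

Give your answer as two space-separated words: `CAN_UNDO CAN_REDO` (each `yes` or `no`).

Answer: yes no

Derivation:
After op 1 (type): buf='two' undo_depth=1 redo_depth=0
After op 2 (undo): buf='(empty)' undo_depth=0 redo_depth=1
After op 3 (type): buf='red' undo_depth=1 redo_depth=0
After op 4 (type): buf='redhi' undo_depth=2 redo_depth=0
After op 5 (undo): buf='red' undo_depth=1 redo_depth=1
After op 6 (type): buf='redblue' undo_depth=2 redo_depth=0
After op 7 (type): buf='redbluetwo' undo_depth=3 redo_depth=0
After op 8 (undo): buf='redblue' undo_depth=2 redo_depth=1
After op 9 (type): buf='redbluego' undo_depth=3 redo_depth=0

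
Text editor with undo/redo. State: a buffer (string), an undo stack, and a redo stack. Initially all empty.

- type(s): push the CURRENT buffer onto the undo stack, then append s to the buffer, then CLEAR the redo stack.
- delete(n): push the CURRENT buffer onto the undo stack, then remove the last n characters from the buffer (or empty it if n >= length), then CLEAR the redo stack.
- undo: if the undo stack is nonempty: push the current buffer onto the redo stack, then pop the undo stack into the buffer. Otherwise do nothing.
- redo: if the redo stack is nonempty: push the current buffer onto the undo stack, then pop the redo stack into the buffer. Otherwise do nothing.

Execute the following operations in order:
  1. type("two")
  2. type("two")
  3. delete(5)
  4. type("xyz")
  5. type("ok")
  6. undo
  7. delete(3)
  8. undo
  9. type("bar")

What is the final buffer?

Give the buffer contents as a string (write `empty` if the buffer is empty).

Answer: txyzbar

Derivation:
After op 1 (type): buf='two' undo_depth=1 redo_depth=0
After op 2 (type): buf='twotwo' undo_depth=2 redo_depth=0
After op 3 (delete): buf='t' undo_depth=3 redo_depth=0
After op 4 (type): buf='txyz' undo_depth=4 redo_depth=0
After op 5 (type): buf='txyzok' undo_depth=5 redo_depth=0
After op 6 (undo): buf='txyz' undo_depth=4 redo_depth=1
After op 7 (delete): buf='t' undo_depth=5 redo_depth=0
After op 8 (undo): buf='txyz' undo_depth=4 redo_depth=1
After op 9 (type): buf='txyzbar' undo_depth=5 redo_depth=0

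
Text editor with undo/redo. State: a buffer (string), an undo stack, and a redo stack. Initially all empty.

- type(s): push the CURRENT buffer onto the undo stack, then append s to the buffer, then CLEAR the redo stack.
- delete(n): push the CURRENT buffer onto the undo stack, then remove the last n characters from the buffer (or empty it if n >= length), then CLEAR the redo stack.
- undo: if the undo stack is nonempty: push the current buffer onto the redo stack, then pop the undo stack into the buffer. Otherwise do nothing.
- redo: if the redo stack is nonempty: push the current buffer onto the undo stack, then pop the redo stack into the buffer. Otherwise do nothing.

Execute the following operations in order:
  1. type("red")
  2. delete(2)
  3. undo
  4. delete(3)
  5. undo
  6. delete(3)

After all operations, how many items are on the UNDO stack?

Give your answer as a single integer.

Answer: 2

Derivation:
After op 1 (type): buf='red' undo_depth=1 redo_depth=0
After op 2 (delete): buf='r' undo_depth=2 redo_depth=0
After op 3 (undo): buf='red' undo_depth=1 redo_depth=1
After op 4 (delete): buf='(empty)' undo_depth=2 redo_depth=0
After op 5 (undo): buf='red' undo_depth=1 redo_depth=1
After op 6 (delete): buf='(empty)' undo_depth=2 redo_depth=0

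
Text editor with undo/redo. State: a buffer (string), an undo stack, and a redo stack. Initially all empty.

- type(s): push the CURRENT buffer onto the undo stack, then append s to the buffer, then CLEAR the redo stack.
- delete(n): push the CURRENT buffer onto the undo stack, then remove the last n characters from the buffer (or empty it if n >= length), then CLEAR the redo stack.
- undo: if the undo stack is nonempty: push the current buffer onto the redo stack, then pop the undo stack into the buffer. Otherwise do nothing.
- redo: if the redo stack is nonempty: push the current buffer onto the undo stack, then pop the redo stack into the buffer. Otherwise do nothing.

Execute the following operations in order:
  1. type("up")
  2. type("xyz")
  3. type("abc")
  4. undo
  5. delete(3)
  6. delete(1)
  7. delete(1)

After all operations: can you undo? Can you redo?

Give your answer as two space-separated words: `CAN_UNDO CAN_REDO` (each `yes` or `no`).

After op 1 (type): buf='up' undo_depth=1 redo_depth=0
After op 2 (type): buf='upxyz' undo_depth=2 redo_depth=0
After op 3 (type): buf='upxyzabc' undo_depth=3 redo_depth=0
After op 4 (undo): buf='upxyz' undo_depth=2 redo_depth=1
After op 5 (delete): buf='up' undo_depth=3 redo_depth=0
After op 6 (delete): buf='u' undo_depth=4 redo_depth=0
After op 7 (delete): buf='(empty)' undo_depth=5 redo_depth=0

Answer: yes no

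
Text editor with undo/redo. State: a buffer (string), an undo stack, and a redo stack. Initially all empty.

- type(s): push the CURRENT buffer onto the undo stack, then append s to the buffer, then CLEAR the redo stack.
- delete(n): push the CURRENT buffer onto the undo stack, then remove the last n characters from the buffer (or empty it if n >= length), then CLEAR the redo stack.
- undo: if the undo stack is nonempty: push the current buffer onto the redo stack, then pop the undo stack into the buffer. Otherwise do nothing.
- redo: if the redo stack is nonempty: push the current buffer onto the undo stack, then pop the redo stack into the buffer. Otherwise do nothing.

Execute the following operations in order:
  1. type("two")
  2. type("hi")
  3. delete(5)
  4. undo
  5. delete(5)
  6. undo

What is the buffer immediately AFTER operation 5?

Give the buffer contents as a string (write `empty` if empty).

After op 1 (type): buf='two' undo_depth=1 redo_depth=0
After op 2 (type): buf='twohi' undo_depth=2 redo_depth=0
After op 3 (delete): buf='(empty)' undo_depth=3 redo_depth=0
After op 4 (undo): buf='twohi' undo_depth=2 redo_depth=1
After op 5 (delete): buf='(empty)' undo_depth=3 redo_depth=0

Answer: empty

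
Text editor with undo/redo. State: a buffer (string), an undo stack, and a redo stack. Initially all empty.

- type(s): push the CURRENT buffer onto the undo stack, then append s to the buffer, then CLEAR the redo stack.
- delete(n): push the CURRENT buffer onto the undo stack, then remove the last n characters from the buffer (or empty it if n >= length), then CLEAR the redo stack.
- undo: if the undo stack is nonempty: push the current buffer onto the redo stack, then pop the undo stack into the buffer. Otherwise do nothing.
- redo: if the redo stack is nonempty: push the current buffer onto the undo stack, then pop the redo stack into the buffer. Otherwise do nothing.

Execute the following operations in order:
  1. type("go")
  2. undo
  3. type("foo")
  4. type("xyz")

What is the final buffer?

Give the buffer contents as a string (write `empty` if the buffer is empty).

Answer: fooxyz

Derivation:
After op 1 (type): buf='go' undo_depth=1 redo_depth=0
After op 2 (undo): buf='(empty)' undo_depth=0 redo_depth=1
After op 3 (type): buf='foo' undo_depth=1 redo_depth=0
After op 4 (type): buf='fooxyz' undo_depth=2 redo_depth=0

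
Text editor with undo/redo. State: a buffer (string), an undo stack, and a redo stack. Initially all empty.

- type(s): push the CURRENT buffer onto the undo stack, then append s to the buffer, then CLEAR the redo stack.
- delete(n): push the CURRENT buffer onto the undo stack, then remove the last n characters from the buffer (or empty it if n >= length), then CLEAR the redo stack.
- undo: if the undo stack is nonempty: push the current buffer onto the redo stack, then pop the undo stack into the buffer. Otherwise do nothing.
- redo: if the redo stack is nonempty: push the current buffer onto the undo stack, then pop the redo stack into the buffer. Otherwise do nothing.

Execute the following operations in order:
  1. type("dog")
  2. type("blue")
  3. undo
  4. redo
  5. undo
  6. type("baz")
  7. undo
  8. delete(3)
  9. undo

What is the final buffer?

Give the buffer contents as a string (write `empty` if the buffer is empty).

Answer: dog

Derivation:
After op 1 (type): buf='dog' undo_depth=1 redo_depth=0
After op 2 (type): buf='dogblue' undo_depth=2 redo_depth=0
After op 3 (undo): buf='dog' undo_depth=1 redo_depth=1
After op 4 (redo): buf='dogblue' undo_depth=2 redo_depth=0
After op 5 (undo): buf='dog' undo_depth=1 redo_depth=1
After op 6 (type): buf='dogbaz' undo_depth=2 redo_depth=0
After op 7 (undo): buf='dog' undo_depth=1 redo_depth=1
After op 8 (delete): buf='(empty)' undo_depth=2 redo_depth=0
After op 9 (undo): buf='dog' undo_depth=1 redo_depth=1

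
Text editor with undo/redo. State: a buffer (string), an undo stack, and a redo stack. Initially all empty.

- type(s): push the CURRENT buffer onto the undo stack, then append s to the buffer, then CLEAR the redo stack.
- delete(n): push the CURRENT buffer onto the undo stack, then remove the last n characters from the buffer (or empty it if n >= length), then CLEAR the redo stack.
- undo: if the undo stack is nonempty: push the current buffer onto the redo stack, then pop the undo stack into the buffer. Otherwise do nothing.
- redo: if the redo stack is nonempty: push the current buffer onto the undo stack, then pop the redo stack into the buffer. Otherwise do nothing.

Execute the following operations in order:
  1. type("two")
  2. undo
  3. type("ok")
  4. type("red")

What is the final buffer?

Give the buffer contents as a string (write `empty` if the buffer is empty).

Answer: okred

Derivation:
After op 1 (type): buf='two' undo_depth=1 redo_depth=0
After op 2 (undo): buf='(empty)' undo_depth=0 redo_depth=1
After op 3 (type): buf='ok' undo_depth=1 redo_depth=0
After op 4 (type): buf='okred' undo_depth=2 redo_depth=0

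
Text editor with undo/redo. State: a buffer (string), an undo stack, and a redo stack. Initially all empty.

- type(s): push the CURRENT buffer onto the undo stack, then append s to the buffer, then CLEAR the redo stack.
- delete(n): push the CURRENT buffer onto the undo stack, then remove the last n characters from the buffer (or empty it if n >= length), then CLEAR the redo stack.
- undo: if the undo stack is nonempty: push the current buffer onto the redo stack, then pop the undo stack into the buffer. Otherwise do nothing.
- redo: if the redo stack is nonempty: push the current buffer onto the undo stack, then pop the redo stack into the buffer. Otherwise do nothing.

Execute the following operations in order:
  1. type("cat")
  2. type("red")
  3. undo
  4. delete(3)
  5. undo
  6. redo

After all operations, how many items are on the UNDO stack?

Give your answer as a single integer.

After op 1 (type): buf='cat' undo_depth=1 redo_depth=0
After op 2 (type): buf='catred' undo_depth=2 redo_depth=0
After op 3 (undo): buf='cat' undo_depth=1 redo_depth=1
After op 4 (delete): buf='(empty)' undo_depth=2 redo_depth=0
After op 5 (undo): buf='cat' undo_depth=1 redo_depth=1
After op 6 (redo): buf='(empty)' undo_depth=2 redo_depth=0

Answer: 2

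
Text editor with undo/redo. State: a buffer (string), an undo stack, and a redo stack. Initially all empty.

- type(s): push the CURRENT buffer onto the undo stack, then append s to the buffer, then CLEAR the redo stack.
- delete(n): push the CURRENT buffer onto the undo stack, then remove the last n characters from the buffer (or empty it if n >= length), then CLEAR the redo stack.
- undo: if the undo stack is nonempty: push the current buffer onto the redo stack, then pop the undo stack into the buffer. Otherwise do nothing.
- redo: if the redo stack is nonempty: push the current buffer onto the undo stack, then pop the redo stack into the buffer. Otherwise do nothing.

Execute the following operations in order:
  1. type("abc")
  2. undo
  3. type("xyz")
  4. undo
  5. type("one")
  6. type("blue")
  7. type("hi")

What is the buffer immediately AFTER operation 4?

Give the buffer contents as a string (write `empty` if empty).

After op 1 (type): buf='abc' undo_depth=1 redo_depth=0
After op 2 (undo): buf='(empty)' undo_depth=0 redo_depth=1
After op 3 (type): buf='xyz' undo_depth=1 redo_depth=0
After op 4 (undo): buf='(empty)' undo_depth=0 redo_depth=1

Answer: empty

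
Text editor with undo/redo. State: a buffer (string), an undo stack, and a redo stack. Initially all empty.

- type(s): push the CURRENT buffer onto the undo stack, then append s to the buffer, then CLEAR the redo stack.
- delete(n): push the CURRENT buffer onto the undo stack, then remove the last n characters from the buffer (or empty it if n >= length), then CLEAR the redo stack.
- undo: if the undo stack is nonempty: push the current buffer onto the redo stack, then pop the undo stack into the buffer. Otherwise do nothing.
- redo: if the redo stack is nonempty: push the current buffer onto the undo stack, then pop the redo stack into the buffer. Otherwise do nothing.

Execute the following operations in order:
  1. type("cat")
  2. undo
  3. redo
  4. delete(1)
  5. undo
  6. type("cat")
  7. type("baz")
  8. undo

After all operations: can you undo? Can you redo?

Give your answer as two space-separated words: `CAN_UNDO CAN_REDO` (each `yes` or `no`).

Answer: yes yes

Derivation:
After op 1 (type): buf='cat' undo_depth=1 redo_depth=0
After op 2 (undo): buf='(empty)' undo_depth=0 redo_depth=1
After op 3 (redo): buf='cat' undo_depth=1 redo_depth=0
After op 4 (delete): buf='ca' undo_depth=2 redo_depth=0
After op 5 (undo): buf='cat' undo_depth=1 redo_depth=1
After op 6 (type): buf='catcat' undo_depth=2 redo_depth=0
After op 7 (type): buf='catcatbaz' undo_depth=3 redo_depth=0
After op 8 (undo): buf='catcat' undo_depth=2 redo_depth=1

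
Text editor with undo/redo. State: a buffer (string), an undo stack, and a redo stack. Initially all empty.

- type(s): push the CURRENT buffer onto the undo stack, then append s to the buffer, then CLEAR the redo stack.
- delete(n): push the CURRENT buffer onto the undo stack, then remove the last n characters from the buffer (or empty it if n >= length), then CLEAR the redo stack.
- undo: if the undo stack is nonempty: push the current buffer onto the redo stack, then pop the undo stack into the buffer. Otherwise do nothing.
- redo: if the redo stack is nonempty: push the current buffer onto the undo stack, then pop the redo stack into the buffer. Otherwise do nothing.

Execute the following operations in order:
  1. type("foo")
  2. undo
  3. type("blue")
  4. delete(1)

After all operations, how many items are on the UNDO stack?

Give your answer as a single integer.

Answer: 2

Derivation:
After op 1 (type): buf='foo' undo_depth=1 redo_depth=0
After op 2 (undo): buf='(empty)' undo_depth=0 redo_depth=1
After op 3 (type): buf='blue' undo_depth=1 redo_depth=0
After op 4 (delete): buf='blu' undo_depth=2 redo_depth=0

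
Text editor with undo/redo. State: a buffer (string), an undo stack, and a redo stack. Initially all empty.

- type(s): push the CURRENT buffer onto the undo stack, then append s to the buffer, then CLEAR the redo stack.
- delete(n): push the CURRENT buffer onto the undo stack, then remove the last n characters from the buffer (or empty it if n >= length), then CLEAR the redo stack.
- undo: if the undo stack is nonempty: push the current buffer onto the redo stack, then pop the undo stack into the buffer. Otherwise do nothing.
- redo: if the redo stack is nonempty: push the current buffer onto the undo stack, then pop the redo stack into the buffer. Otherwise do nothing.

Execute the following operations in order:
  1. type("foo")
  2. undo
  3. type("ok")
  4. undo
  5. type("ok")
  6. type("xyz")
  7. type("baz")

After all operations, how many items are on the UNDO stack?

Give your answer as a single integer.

Answer: 3

Derivation:
After op 1 (type): buf='foo' undo_depth=1 redo_depth=0
After op 2 (undo): buf='(empty)' undo_depth=0 redo_depth=1
After op 3 (type): buf='ok' undo_depth=1 redo_depth=0
After op 4 (undo): buf='(empty)' undo_depth=0 redo_depth=1
After op 5 (type): buf='ok' undo_depth=1 redo_depth=0
After op 6 (type): buf='okxyz' undo_depth=2 redo_depth=0
After op 7 (type): buf='okxyzbaz' undo_depth=3 redo_depth=0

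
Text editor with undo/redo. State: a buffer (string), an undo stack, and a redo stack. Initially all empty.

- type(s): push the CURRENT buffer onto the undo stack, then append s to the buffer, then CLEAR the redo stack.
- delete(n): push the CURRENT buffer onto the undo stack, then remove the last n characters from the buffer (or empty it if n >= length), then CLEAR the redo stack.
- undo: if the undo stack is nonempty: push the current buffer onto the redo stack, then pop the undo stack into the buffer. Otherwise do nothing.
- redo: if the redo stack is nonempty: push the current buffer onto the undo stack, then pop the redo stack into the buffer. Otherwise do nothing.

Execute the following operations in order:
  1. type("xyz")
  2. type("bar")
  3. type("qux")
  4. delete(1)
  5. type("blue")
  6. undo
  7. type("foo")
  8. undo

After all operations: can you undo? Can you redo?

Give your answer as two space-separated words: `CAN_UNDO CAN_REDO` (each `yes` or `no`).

Answer: yes yes

Derivation:
After op 1 (type): buf='xyz' undo_depth=1 redo_depth=0
After op 2 (type): buf='xyzbar' undo_depth=2 redo_depth=0
After op 3 (type): buf='xyzbarqux' undo_depth=3 redo_depth=0
After op 4 (delete): buf='xyzbarqu' undo_depth=4 redo_depth=0
After op 5 (type): buf='xyzbarqublue' undo_depth=5 redo_depth=0
After op 6 (undo): buf='xyzbarqu' undo_depth=4 redo_depth=1
After op 7 (type): buf='xyzbarqufoo' undo_depth=5 redo_depth=0
After op 8 (undo): buf='xyzbarqu' undo_depth=4 redo_depth=1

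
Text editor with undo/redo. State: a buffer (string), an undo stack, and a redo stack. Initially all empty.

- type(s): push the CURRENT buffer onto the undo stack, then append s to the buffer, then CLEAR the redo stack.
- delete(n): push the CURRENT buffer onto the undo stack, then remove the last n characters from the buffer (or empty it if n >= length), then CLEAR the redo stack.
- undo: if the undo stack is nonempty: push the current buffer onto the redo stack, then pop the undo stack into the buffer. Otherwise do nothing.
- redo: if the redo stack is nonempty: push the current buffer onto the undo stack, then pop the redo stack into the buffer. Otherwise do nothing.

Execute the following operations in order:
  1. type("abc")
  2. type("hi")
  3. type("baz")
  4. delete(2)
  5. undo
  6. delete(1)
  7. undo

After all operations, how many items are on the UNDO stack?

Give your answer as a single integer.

After op 1 (type): buf='abc' undo_depth=1 redo_depth=0
After op 2 (type): buf='abchi' undo_depth=2 redo_depth=0
After op 3 (type): buf='abchibaz' undo_depth=3 redo_depth=0
After op 4 (delete): buf='abchib' undo_depth=4 redo_depth=0
After op 5 (undo): buf='abchibaz' undo_depth=3 redo_depth=1
After op 6 (delete): buf='abchiba' undo_depth=4 redo_depth=0
After op 7 (undo): buf='abchibaz' undo_depth=3 redo_depth=1

Answer: 3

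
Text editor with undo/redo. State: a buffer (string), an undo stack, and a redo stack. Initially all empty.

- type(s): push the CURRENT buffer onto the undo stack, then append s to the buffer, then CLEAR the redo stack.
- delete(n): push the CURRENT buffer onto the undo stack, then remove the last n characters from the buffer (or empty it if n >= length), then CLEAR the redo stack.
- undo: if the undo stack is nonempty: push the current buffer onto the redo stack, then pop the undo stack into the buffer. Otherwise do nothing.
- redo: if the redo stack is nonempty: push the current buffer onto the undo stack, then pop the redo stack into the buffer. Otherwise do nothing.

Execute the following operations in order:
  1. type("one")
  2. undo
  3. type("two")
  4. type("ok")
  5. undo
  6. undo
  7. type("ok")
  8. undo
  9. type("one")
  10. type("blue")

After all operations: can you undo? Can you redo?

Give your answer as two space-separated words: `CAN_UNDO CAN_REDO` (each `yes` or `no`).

Answer: yes no

Derivation:
After op 1 (type): buf='one' undo_depth=1 redo_depth=0
After op 2 (undo): buf='(empty)' undo_depth=0 redo_depth=1
After op 3 (type): buf='two' undo_depth=1 redo_depth=0
After op 4 (type): buf='twook' undo_depth=2 redo_depth=0
After op 5 (undo): buf='two' undo_depth=1 redo_depth=1
After op 6 (undo): buf='(empty)' undo_depth=0 redo_depth=2
After op 7 (type): buf='ok' undo_depth=1 redo_depth=0
After op 8 (undo): buf='(empty)' undo_depth=0 redo_depth=1
After op 9 (type): buf='one' undo_depth=1 redo_depth=0
After op 10 (type): buf='oneblue' undo_depth=2 redo_depth=0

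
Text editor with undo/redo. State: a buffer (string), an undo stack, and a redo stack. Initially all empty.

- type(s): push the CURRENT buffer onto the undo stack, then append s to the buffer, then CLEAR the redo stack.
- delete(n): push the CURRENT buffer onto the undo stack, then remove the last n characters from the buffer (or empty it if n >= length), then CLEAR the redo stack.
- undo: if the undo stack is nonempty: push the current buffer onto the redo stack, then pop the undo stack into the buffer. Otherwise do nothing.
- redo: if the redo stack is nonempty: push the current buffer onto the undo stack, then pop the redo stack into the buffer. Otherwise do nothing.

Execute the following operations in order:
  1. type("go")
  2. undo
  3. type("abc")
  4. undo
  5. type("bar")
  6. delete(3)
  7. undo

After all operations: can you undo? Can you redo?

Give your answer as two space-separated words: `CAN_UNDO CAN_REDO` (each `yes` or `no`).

After op 1 (type): buf='go' undo_depth=1 redo_depth=0
After op 2 (undo): buf='(empty)' undo_depth=0 redo_depth=1
After op 3 (type): buf='abc' undo_depth=1 redo_depth=0
After op 4 (undo): buf='(empty)' undo_depth=0 redo_depth=1
After op 5 (type): buf='bar' undo_depth=1 redo_depth=0
After op 6 (delete): buf='(empty)' undo_depth=2 redo_depth=0
After op 7 (undo): buf='bar' undo_depth=1 redo_depth=1

Answer: yes yes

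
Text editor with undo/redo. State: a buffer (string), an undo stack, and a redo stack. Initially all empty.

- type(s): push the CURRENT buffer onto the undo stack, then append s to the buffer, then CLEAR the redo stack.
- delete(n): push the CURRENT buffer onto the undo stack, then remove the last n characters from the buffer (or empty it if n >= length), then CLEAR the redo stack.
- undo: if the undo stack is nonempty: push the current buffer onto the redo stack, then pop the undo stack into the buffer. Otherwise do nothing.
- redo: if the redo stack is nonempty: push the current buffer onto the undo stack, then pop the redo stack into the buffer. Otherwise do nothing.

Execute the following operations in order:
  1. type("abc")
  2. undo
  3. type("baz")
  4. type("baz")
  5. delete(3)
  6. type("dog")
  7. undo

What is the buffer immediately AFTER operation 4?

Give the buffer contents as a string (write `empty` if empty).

After op 1 (type): buf='abc' undo_depth=1 redo_depth=0
After op 2 (undo): buf='(empty)' undo_depth=0 redo_depth=1
After op 3 (type): buf='baz' undo_depth=1 redo_depth=0
After op 4 (type): buf='bazbaz' undo_depth=2 redo_depth=0

Answer: bazbaz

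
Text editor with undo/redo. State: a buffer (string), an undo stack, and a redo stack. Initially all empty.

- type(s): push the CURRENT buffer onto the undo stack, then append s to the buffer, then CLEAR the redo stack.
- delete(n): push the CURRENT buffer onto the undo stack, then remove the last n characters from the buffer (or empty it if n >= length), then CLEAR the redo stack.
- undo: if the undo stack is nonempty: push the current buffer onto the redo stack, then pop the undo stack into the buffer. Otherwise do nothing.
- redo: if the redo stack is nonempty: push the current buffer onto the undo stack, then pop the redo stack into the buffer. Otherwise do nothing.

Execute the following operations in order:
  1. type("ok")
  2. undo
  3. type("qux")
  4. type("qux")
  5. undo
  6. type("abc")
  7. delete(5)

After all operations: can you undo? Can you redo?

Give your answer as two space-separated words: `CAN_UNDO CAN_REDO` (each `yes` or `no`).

Answer: yes no

Derivation:
After op 1 (type): buf='ok' undo_depth=1 redo_depth=0
After op 2 (undo): buf='(empty)' undo_depth=0 redo_depth=1
After op 3 (type): buf='qux' undo_depth=1 redo_depth=0
After op 4 (type): buf='quxqux' undo_depth=2 redo_depth=0
After op 5 (undo): buf='qux' undo_depth=1 redo_depth=1
After op 6 (type): buf='quxabc' undo_depth=2 redo_depth=0
After op 7 (delete): buf='q' undo_depth=3 redo_depth=0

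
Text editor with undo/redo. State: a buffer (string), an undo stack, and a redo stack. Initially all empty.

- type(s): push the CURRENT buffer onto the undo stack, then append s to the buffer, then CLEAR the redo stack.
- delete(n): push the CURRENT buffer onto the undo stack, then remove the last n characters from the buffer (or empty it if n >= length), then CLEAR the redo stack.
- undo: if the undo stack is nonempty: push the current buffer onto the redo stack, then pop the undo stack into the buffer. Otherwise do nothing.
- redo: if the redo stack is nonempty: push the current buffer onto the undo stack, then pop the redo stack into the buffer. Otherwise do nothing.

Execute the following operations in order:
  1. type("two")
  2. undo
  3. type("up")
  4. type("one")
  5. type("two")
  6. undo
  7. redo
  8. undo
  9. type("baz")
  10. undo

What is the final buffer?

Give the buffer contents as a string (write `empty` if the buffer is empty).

Answer: upone

Derivation:
After op 1 (type): buf='two' undo_depth=1 redo_depth=0
After op 2 (undo): buf='(empty)' undo_depth=0 redo_depth=1
After op 3 (type): buf='up' undo_depth=1 redo_depth=0
After op 4 (type): buf='upone' undo_depth=2 redo_depth=0
After op 5 (type): buf='uponetwo' undo_depth=3 redo_depth=0
After op 6 (undo): buf='upone' undo_depth=2 redo_depth=1
After op 7 (redo): buf='uponetwo' undo_depth=3 redo_depth=0
After op 8 (undo): buf='upone' undo_depth=2 redo_depth=1
After op 9 (type): buf='uponebaz' undo_depth=3 redo_depth=0
After op 10 (undo): buf='upone' undo_depth=2 redo_depth=1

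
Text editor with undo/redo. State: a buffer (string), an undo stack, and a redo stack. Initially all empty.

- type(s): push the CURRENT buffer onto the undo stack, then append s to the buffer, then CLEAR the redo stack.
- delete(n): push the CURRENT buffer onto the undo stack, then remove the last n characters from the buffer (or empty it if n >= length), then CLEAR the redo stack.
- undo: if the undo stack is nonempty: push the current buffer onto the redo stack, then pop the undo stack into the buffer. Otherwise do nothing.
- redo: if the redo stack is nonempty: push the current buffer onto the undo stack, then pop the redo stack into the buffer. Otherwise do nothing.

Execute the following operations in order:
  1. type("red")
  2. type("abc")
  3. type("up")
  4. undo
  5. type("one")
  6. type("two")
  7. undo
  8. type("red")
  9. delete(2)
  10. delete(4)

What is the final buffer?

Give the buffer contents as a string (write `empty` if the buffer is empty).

Answer: redabc

Derivation:
After op 1 (type): buf='red' undo_depth=1 redo_depth=0
After op 2 (type): buf='redabc' undo_depth=2 redo_depth=0
After op 3 (type): buf='redabcup' undo_depth=3 redo_depth=0
After op 4 (undo): buf='redabc' undo_depth=2 redo_depth=1
After op 5 (type): buf='redabcone' undo_depth=3 redo_depth=0
After op 6 (type): buf='redabconetwo' undo_depth=4 redo_depth=0
After op 7 (undo): buf='redabcone' undo_depth=3 redo_depth=1
After op 8 (type): buf='redabconered' undo_depth=4 redo_depth=0
After op 9 (delete): buf='redabconer' undo_depth=5 redo_depth=0
After op 10 (delete): buf='redabc' undo_depth=6 redo_depth=0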